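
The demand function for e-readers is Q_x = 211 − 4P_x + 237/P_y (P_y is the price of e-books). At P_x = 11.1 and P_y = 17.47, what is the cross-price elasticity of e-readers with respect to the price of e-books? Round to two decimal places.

-0.08

At P_x = 11.1 and P_y = 17.47: Q_x = 180.166.
∂Q_x/∂P_y = −237/P_y² = -0.7765.
ε = (∂Q_x/∂P_y)(P_y/Q_x) = -0.7765 × (17.47/180.166) ≈ -0.08.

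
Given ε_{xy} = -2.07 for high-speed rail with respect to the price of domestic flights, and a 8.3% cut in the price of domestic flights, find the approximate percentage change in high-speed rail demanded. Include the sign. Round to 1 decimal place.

%ΔQ ≈ ε × %ΔP of domestic flights = -2.07 × (-8.3%) = 17.2%.

17.2%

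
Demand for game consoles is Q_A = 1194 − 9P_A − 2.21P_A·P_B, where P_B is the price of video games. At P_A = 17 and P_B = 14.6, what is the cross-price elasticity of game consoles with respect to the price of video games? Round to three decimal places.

-1.114

At P_A = 17 and P_B = 14.6: Q_A = 492.478.
∂Q_A/∂P_B = -2.21P_A = -2.21(17) = -37.5700.
ε = (∂Q_A/∂P_B)(P_B/Q_A) = -37.5700 × (14.6/492.478) ≈ -1.114.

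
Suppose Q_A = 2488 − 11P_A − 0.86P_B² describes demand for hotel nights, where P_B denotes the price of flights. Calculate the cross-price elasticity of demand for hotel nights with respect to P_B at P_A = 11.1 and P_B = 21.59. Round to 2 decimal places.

-0.41

At P_A = 11.1 and P_B = 21.59: Q_A = 1965.030.
∂Q_A/∂P_B = -1.72P_B = -1.72(21.59) = -37.1348.
ε = (∂Q_A/∂P_B)(P_B/Q_A) = -37.1348 × (21.59/1965.030) ≈ -0.41.
ε < 0: complements.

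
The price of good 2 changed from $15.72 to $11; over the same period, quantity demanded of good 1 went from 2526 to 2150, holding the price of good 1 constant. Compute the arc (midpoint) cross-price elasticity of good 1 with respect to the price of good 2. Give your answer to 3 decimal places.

0.455

ΔQ_1 = 2150 − 2526 = -376; ΔP_2 = 11 − 15.72 = -4.72.
Midpoints: Q̄_1 = 2338.0, P̄_2 = 13.36.
ε = (ΔQ_1/Q̄_1)/(ΔP_2/P̄_2) = (-376/2338.0)/(-4.72/13.36) ≈ 0.455.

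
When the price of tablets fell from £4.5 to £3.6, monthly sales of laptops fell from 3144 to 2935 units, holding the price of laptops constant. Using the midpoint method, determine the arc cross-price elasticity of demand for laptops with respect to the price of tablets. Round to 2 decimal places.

0.31

ΔQ_A = 2935 − 3144 = -209; ΔP_B = 3.6 − 4.5 = -0.9.
Midpoints: Q̄_A = 3039.5, P̄_B = 4.05.
ε = (ΔQ_A/Q̄_A)/(ΔP_B/P̄_B) = (-209/3039.5)/(-0.9/4.05) ≈ 0.31.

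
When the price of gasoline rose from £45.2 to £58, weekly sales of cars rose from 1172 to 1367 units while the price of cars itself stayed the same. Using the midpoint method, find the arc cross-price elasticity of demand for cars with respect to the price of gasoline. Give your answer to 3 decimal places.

ΔQ_A = 1367 − 1172 = 195; ΔP_B = 58 − 45.2 = 12.8.
Midpoints: Q̄_A = 1269.5, P̄_B = 51.60.
ε = (ΔQ_A/Q̄_A)/(ΔP_B/P̄_B) = (195/1269.5)/(12.8/51.60) ≈ 0.619.
ε > 0: cars and gasoline are substitutes.

0.619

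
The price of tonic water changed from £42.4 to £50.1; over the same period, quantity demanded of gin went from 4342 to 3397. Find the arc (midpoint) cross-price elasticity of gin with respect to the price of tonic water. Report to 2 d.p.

-1.47

ΔQ_A = 3397 − 4342 = -945; ΔP_B = 50.1 − 42.4 = 7.7.
Midpoints: Q̄_A = 3869.5, P̄_B = 46.25.
ε = (ΔQ_A/Q̄_A)/(ΔP_B/P̄_B) = (-945/3869.5)/(7.7/46.25) ≈ -1.47.
ε < 0: gin and tonic water are complements.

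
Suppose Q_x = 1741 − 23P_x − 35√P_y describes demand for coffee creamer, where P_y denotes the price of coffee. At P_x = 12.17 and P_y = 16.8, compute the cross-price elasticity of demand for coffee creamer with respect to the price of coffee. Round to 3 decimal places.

-0.054

At P_x = 12.17 and P_y = 16.8: Q_x = 1317.633.
∂Q_x/∂P_y = -35/(2√P_y) = -35/(2√16.8) = -4.2696.
ε = (∂Q_x/∂P_y)(P_y/Q_x) = -4.2696 × (16.8/1317.633) ≈ -0.054.
ε < 0: complements.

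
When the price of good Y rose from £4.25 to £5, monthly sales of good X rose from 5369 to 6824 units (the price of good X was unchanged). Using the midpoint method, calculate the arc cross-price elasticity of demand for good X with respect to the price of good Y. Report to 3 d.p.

ΔQ_X = 6824 − 5369 = 1455; ΔP_Y = 5 − 4.25 = 0.75.
Midpoints: Q̄_X = 6096.5, P̄_Y = 4.62.
ε = (ΔQ_X/Q̄_X)/(ΔP_Y/P̄_Y) = (1455/6096.5)/(0.75/4.62) ≈ 1.472.

1.472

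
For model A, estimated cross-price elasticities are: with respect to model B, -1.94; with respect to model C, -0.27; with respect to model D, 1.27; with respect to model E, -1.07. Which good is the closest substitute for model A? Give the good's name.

Substitutes have ε > 0. Among the positive values, 1.27 (model D) is largest.

model D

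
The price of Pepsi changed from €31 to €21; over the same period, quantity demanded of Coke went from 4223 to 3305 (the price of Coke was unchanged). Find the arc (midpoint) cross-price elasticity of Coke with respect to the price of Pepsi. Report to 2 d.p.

ΔQ_A = 3305 − 4223 = -918; ΔP_B = 21 − 31 = -10.
Midpoints: Q̄_A = 3764.0, P̄_B = 26.00.
ε = (ΔQ_A/Q̄_A)/(ΔP_B/P̄_B) = (-918/3764.0)/(-10/26.00) ≈ 0.63.

0.63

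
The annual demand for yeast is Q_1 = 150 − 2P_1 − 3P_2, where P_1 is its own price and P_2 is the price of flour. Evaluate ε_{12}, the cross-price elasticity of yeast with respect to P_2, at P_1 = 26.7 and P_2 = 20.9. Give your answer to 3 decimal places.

At P_1 = 26.7 and P_2 = 20.9: Q_1 = 33.9.
∂Q_1/∂P_2 = -3.
ε = (∂Q_1/∂P_2)(P_2/Q_1) = -3 × (20.9/33.9) ≈ -1.850.
Since ε < 0, yeast and flour are complements.

-1.850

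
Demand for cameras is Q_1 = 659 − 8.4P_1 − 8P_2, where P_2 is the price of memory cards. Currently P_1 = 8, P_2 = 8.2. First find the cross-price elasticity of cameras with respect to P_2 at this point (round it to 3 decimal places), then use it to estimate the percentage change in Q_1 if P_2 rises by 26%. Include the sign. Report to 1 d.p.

At P_1 = 8, P_2 = 8.2: Q_1 = 526.2.
∂Q_1/∂P_2 = -8.
ε = (∂Q_1/∂P_2)(P_2/Q_1) = -8.0000 × 8.2/526.2 ≈ -0.125.
%ΔQ_1 ≈ ε × %ΔP_2 = -0.125 × (26%) = -3.3%.

-3.3%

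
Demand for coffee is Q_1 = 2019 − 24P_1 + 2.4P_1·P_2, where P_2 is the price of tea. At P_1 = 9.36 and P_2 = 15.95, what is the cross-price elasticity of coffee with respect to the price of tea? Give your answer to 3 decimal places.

At P_1 = 9.36 and P_2 = 15.95: Q_1 = 2152.661.
∂Q_1/∂P_2 = 2.4P_1 = 2.4(9.36) = 22.4640.
ε = (∂Q_1/∂P_2)(P_2/Q_1) = 22.4640 × (15.95/2152.661) ≈ 0.166.
ε > 0: substitutes.

0.166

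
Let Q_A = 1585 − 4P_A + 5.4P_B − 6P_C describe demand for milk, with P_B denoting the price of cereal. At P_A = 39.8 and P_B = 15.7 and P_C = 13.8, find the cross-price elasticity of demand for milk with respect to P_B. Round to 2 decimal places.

0.06

At P_A = 39.8 and P_B = 15.7 and P_C = 13.8: Q_A = 1427.78.
∂Q_A/∂P_B = 5.4.
ε = (∂Q_A/∂P_B)(P_B/Q_A) = 5.4 × (15.7/1427.78) ≈ 0.06.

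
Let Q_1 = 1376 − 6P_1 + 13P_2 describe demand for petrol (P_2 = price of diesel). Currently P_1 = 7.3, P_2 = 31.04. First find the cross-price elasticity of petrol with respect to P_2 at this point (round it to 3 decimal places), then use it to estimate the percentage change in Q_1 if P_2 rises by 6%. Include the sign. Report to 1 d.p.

1.4%

At P_1 = 7.3, P_2 = 31.04: Q_1 = 1735.72.
∂Q_1/∂P_2 = 13.
ε = (∂Q_1/∂P_2)(P_2/Q_1) = 13.0000 × 31.04/1735.72 ≈ 0.232.
%ΔQ_1 ≈ ε × %ΔP_2 = 0.232 × (6%) = 1.4%.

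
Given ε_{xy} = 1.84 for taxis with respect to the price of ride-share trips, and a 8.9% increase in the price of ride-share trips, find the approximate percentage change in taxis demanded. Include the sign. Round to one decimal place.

%ΔQ ≈ ε × %ΔP of ride-share trips = 1.84 × (8.9%) = 16.4%.

16.4%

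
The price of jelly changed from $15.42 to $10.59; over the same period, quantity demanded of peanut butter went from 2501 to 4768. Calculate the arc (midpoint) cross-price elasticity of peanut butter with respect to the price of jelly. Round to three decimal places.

ΔQ_A = 4768 − 2501 = 2267; ΔP_B = 10.59 − 15.42 = -4.83.
Midpoints: Q̄_A = 3634.5, P̄_B = 13.00.
ε = (ΔQ_A/Q̄_A)/(ΔP_B/P̄_B) = (2267/3634.5)/(-4.83/13.00) ≈ -1.679.
ε < 0: peanut butter and jelly are complements.

-1.679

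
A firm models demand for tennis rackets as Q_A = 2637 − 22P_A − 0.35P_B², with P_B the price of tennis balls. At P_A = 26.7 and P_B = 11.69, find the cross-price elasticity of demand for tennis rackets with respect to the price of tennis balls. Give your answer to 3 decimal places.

-0.048

At P_A = 26.7 and P_B = 11.69: Q_A = 2001.770.
∂Q_A/∂P_B = -0.7P_B = -0.7(11.69) = -8.1830.
ε = (∂Q_A/∂P_B)(P_B/Q_A) = -8.1830 × (11.69/2001.770) ≈ -0.048.
ε < 0: complements.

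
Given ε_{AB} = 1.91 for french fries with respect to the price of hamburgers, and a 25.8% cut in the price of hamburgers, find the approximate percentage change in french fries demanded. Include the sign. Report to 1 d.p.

-49.3%

%ΔQ ≈ ε × %ΔP of hamburgers = 1.91 × (-25.8%) = -49.3%.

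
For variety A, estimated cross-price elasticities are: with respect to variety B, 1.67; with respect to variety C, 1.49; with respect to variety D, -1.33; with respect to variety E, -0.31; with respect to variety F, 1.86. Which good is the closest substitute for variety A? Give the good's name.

variety F

Substitutes have ε > 0. Among the positive values, 1.86 (variety F) is largest.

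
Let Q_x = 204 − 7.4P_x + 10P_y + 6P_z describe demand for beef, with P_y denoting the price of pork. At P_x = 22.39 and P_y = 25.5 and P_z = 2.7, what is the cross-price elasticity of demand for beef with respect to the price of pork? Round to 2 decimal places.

At P_x = 22.39 and P_y = 25.5 and P_z = 2.7: Q_x = 309.514.
∂Q_x/∂P_y = 10.
ε = (∂Q_x/∂P_y)(P_y/Q_x) = 10 × (25.5/309.514) ≈ 0.82.

0.82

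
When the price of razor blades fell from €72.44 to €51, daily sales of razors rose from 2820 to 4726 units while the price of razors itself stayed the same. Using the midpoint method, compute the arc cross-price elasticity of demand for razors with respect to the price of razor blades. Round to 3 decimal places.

ΔQ_A = 4726 − 2820 = 1906; ΔP_B = 51 − 72.44 = -21.44.
Midpoints: Q̄_A = 3773.0, P̄_B = 61.72.
ε = (ΔQ_A/Q̄_A)/(ΔP_B/P̄_B) = (1906/3773.0)/(-21.44/61.72) ≈ -1.454.
ε < 0: razors and razor blades are complements.

-1.454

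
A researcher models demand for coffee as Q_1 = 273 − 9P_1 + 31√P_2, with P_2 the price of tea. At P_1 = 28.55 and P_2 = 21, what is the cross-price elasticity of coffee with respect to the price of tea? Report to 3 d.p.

At P_1 = 28.55 and P_2 = 21: Q_1 = 158.110.
∂Q_1/∂P_2 = 31/(2√P_2) = 31/(2√21) = 3.3824.
ε = (∂Q_1/∂P_2)(P_2/Q_1) = 3.3824 × (21/158.110) ≈ 0.449.
ε > 0: substitutes.

0.449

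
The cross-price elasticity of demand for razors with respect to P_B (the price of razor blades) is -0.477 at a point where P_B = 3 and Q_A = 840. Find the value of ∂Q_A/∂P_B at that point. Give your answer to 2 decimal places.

-133.56

ε = (∂Q_A/∂P_B)·(P_B/Q_A) ⇒ ∂Q_A/∂P_B = ε·Q_A/P_B = -0.477 × 840/3 ≈ -133.56.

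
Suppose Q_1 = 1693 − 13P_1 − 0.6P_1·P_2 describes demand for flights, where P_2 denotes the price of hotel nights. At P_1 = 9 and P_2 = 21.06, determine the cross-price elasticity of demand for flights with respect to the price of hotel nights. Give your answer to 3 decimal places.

At P_1 = 9 and P_2 = 21.06: Q_1 = 1462.276.
∂Q_1/∂P_2 = -0.6P_1 = -0.6(9) = -5.4000.
ε = (∂Q_1/∂P_2)(P_2/Q_1) = -5.4000 × (21.06/1462.276) ≈ -0.078.
ε < 0: complements.

-0.078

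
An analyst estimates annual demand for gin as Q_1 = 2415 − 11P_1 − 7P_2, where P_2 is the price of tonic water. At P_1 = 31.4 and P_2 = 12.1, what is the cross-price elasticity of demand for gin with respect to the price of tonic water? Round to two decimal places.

At P_1 = 31.4 and P_2 = 12.1: Q_1 = 1984.9.
∂Q_1/∂P_2 = -7.
ε = (∂Q_1/∂P_2)(P_2/Q_1) = -7 × (12.1/1984.9) ≈ -0.04.

-0.04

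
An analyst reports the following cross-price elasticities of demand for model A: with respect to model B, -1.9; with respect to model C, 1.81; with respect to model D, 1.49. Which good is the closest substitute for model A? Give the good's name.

model C

Substitutes have ε > 0. Among the positive values, 1.81 (model C) is largest.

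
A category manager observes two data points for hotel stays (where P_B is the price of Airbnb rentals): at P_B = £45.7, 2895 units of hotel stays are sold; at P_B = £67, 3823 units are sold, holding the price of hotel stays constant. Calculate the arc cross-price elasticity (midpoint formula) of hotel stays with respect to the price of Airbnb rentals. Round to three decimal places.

ΔQ_A = 3823 − 2895 = 928; ΔP_B = 67 − 45.7 = 21.3.
Midpoints: Q̄_A = 3359.0, P̄_B = 56.35.
ε = (ΔQ_A/Q̄_A)/(ΔP_B/P̄_B) = (928/3359.0)/(21.3/56.35) ≈ 0.731.
ε > 0: hotel stays and Airbnb rentals are substitutes.

0.731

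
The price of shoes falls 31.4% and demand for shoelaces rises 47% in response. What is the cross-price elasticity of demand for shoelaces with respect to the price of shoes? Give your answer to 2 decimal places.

ε = (%ΔQ of shoelaces) / (%ΔP of shoes) = (47%) / (-31.4%) ≈ -1.50.
Negative cross-price elasticity: complements.

-1.50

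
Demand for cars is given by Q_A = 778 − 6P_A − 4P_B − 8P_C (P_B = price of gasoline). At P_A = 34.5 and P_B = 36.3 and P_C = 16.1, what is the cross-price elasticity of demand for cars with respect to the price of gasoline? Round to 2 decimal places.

-0.49

At P_A = 34.5 and P_B = 36.3 and P_C = 16.1: Q_A = 297.
∂Q_A/∂P_B = -4.
ε = (∂Q_A/∂P_B)(P_B/Q_A) = -4 × (36.3/297) ≈ -0.49.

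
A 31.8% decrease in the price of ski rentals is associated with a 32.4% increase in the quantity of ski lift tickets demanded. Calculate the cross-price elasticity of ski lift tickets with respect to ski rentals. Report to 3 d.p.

-1.019

ε = (%ΔQ of ski lift tickets) / (%ΔP of ski rentals) = (32.4%) / (-31.8%) ≈ -1.019.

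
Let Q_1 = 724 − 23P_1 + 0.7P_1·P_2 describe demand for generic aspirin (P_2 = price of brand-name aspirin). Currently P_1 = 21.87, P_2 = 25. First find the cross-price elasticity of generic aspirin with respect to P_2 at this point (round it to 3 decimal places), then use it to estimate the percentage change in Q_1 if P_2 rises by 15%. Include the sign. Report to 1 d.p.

At P_1 = 21.87, P_2 = 25: Q_1 = 603.715.
∂Q_1/∂P_2 = 0.7P_1 = 15.3090.
ε = (∂Q_1/∂P_2)(P_2/Q_1) = 15.3090 × 25/603.715 ≈ 0.634.
%ΔQ_1 ≈ ε × %ΔP_2 = 0.634 × (15%) = 9.5%.

9.5%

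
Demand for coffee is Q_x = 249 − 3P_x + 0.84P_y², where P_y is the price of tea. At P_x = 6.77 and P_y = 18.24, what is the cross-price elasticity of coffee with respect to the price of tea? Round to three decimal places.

1.100

At P_x = 6.77 and P_y = 18.24: Q_x = 508.156.
∂Q_x/∂P_y = 1.68P_y = 1.68(18.24) = 30.6432.
ε = (∂Q_x/∂P_y)(P_y/Q_x) = 30.6432 × (18.24/508.156) ≈ 1.100.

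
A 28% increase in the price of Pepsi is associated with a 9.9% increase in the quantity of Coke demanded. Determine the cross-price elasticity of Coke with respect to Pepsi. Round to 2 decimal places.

ε = (%ΔQ of Coke) / (%ΔP of Pepsi) = (9.9%) / (28%) ≈ 0.35.

0.35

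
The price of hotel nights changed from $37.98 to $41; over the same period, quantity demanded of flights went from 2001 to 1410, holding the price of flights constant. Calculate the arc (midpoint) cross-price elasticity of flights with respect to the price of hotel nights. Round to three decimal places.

ΔQ_A = 1410 − 2001 = -591; ΔP_B = 41 − 37.98 = 3.02.
Midpoints: Q̄_A = 1705.5, P̄_B = 39.49.
ε = (ΔQ_A/Q̄_A)/(ΔP_B/P̄_B) = (-591/1705.5)/(3.02/39.49) ≈ -4.531.
ε < 0: flights and hotel nights are complements.

-4.531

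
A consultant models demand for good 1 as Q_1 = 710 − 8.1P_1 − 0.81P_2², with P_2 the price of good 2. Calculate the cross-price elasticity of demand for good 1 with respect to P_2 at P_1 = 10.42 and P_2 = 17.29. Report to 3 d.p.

At P_1 = 10.42 and P_2 = 17.29: Q_1 = 383.453.
∂Q_1/∂P_2 = -1.62P_2 = -1.62(17.29) = -28.0098.
ε = (∂Q_1/∂P_2)(P_2/Q_1) = -28.0098 × (17.29/383.453) ≈ -1.263.

-1.263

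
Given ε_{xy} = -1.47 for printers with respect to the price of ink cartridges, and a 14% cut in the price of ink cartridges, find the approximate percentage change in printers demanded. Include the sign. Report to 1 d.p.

%ΔQ ≈ ε × %ΔP of ink cartridges = -1.47 × (-14%) = 20.6%.

20.6%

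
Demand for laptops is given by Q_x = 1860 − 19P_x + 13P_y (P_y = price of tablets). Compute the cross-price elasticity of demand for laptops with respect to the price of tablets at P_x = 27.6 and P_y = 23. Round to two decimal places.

At P_x = 27.6 and P_y = 23: Q_x = 1634.6.
∂Q_x/∂P_y = 13.
ε = (∂Q_x/∂P_y)(P_y/Q_x) = 13 × (23/1634.6) ≈ 0.18.
Since ε > 0, laptops and tablets are substitutes.

0.18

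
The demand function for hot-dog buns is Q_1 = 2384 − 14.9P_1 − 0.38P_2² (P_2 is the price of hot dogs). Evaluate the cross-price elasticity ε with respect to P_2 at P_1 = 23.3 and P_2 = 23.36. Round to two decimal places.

-0.23

At P_1 = 23.3 and P_2 = 23.36: Q_1 = 1829.468.
∂Q_1/∂P_2 = -0.76P_2 = -0.76(23.36) = -17.7536.
ε = (∂Q_1/∂P_2)(P_2/Q_1) = -17.7536 × (23.36/1829.468) ≈ -0.23.
ε < 0: complements.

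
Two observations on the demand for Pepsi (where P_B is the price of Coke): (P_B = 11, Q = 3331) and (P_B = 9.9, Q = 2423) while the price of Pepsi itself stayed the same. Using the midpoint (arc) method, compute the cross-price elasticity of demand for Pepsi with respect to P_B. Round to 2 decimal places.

3.00

ΔQ_A = 2423 − 3331 = -908; ΔP_B = 9.9 − 11 = -1.1.
Midpoints: Q̄_A = 2877.0, P̄_B = 10.45.
ε = (ΔQ_A/Q̄_A)/(ΔP_B/P̄_B) = (-908/2877.0)/(-1.1/10.45) ≈ 3.00.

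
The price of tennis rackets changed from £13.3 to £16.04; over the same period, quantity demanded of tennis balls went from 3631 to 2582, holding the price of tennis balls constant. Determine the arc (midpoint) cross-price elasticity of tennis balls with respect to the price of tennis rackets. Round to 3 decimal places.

-1.808

ΔQ_A = 2582 − 3631 = -1049; ΔP_B = 16.04 − 13.3 = 2.74.
Midpoints: Q̄_A = 3106.5, P̄_B = 14.67.
ε = (ΔQ_A/Q̄_A)/(ΔP_B/P̄_B) = (-1049/3106.5)/(2.74/14.67) ≈ -1.808.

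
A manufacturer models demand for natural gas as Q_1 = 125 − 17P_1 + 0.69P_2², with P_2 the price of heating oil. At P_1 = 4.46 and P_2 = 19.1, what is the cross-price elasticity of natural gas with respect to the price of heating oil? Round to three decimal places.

At P_1 = 4.46 and P_2 = 19.1: Q_1 = 300.899.
∂Q_1/∂P_2 = 1.38P_2 = 1.38(19.1) = 26.3580.
ε = (∂Q_1/∂P_2)(P_2/Q_1) = 26.3580 × (19.1/300.899) ≈ 1.673.

1.673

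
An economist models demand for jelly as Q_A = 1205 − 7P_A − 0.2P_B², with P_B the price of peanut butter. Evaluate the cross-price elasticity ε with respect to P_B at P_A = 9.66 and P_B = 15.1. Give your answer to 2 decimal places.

-0.08

At P_A = 9.66 and P_B = 15.1: Q_A = 1091.778.
∂Q_A/∂P_B = -0.4P_B = -0.4(15.1) = -6.0400.
ε = (∂Q_A/∂P_B)(P_B/Q_A) = -6.0400 × (15.1/1091.778) ≈ -0.08.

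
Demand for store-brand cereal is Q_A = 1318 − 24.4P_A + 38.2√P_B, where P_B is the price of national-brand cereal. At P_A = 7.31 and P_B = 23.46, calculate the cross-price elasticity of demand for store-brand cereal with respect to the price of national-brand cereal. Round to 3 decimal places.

At P_A = 7.31 and P_B = 23.46: Q_A = 1324.660.
∂Q_A/∂P_B = 38.2/(2√P_B) = 38.2/(2√23.46) = 3.9434.
ε = (∂Q_A/∂P_B)(P_B/Q_A) = 3.9434 × (23.46/1324.660) ≈ 0.070.

0.070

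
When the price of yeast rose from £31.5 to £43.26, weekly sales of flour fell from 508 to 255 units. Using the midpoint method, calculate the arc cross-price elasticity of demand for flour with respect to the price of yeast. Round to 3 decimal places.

-2.108

ΔQ_A = 255 − 508 = -253; ΔP_B = 43.26 − 31.5 = 11.76.
Midpoints: Q̄_A = 381.5, P̄_B = 37.38.
ε = (ΔQ_A/Q̄_A)/(ΔP_B/P̄_B) = (-253/381.5)/(11.76/37.38) ≈ -2.108.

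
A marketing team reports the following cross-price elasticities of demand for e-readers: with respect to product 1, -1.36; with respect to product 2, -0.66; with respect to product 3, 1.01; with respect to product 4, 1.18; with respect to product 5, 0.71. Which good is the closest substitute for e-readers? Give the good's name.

Substitutes have ε > 0. Among the positive values, 1.18 (product 4) is largest.

product 4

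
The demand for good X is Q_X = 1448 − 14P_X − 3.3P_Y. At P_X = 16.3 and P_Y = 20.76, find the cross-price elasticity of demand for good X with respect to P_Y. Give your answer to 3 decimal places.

-0.060

At P_X = 16.3 and P_Y = 20.76: Q_X = 1151.292.
∂Q_X/∂P_Y = -3.3.
ε = (∂Q_X/∂P_Y)(P_Y/Q_X) = -3.3 × (20.76/1151.292) ≈ -0.060.
Since ε < 0, good X and good Y are complements.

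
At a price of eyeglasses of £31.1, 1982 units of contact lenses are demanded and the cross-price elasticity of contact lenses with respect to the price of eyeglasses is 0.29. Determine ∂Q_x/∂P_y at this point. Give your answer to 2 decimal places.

18.48

ε = (∂Q_x/∂P_y)·(P_y/Q_x) ⇒ ∂Q_x/∂P_y = ε·Q_x/P_y = 0.29 × 1982/31.1 ≈ 18.48.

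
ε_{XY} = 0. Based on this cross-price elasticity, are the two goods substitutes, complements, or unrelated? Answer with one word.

unrelated

ε = 0: demand for good X does not respond to good Y's price; the goods are unrelated.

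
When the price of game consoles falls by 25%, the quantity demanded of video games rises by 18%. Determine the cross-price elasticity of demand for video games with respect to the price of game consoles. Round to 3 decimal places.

ε = (%ΔQ of video games) / (%ΔP of game consoles) = (18%) / (-25%) ≈ -0.720.
Negative cross-price elasticity: complements.

-0.720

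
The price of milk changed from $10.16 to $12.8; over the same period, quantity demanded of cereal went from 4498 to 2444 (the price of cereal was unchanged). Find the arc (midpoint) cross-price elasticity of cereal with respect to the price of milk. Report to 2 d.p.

ΔQ_A = 2444 − 4498 = -2054; ΔP_B = 12.8 − 10.16 = 2.64.
Midpoints: Q̄_A = 3471.0, P̄_B = 11.48.
ε = (ΔQ_A/Q̄_A)/(ΔP_B/P̄_B) = (-2054/3471.0)/(2.64/11.48) ≈ -2.57.

-2.57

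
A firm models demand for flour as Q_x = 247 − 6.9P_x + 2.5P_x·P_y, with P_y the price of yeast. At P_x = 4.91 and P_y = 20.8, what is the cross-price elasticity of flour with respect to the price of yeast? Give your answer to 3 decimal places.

At P_x = 4.91 and P_y = 20.8: Q_x = 468.441.
∂Q_x/∂P_y = 2.5P_x = 2.5(4.91) = 12.2750.
ε = (∂Q_x/∂P_y)(P_y/Q_x) = 12.2750 × (20.8/468.441) ≈ 0.545.
ε > 0: substitutes.

0.545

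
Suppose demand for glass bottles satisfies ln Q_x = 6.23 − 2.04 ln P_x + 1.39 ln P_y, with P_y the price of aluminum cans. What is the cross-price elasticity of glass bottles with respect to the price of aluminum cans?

1.39

In a log-linear (constant-elasticity) demand function, the coefficient on ln P_y is the cross-price elasticity.
ε = 1.39. Positive, so glass bottles and aluminum cans are substitutes.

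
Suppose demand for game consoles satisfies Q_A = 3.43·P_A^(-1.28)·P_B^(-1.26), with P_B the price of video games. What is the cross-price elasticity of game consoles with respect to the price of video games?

In a log-linear (constant-elasticity) demand function, the coefficient on the exponent of P_B is the cross-price elasticity.
ε = -1.26. Negative, so game consoles and video games are complements.

-1.26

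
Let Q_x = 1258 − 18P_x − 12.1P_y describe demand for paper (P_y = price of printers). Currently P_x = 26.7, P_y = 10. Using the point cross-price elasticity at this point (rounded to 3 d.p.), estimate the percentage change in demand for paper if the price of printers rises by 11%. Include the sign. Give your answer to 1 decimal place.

-2.0%

At P_x = 26.7, P_y = 10: Q_x = 656.4.
∂Q_x/∂P_y = -12.1.
ε = (∂Q_x/∂P_y)(P_y/Q_x) = -12.1000 × 10/656.4 ≈ -0.184.
%ΔQ_x ≈ ε × %ΔP_y = -0.184 × (11%) = -2.0%.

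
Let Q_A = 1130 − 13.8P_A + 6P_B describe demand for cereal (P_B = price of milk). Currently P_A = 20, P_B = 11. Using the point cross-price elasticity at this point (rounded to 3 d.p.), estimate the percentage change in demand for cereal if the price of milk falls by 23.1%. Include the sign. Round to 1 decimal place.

-1.7%

At P_A = 20, P_B = 11: Q_A = 920.
∂Q_A/∂P_B = 6.
ε = (∂Q_A/∂P_B)(P_B/Q_A) = 6.0000 × 11/920 ≈ 0.072.
%ΔQ_A ≈ ε × %ΔP_B = 0.072 × (-23.1%) = -1.7%.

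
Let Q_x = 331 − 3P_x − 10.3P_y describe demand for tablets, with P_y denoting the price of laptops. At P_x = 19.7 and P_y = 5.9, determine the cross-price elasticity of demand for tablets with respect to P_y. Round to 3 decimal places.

At P_x = 19.7 and P_y = 5.9: Q_x = 211.13.
∂Q_x/∂P_y = -10.3.
ε = (∂Q_x/∂P_y)(P_y/Q_x) = -10.3 × (5.9/211.13) ≈ -0.288.
Since ε < 0, tablets and laptops are complements.

-0.288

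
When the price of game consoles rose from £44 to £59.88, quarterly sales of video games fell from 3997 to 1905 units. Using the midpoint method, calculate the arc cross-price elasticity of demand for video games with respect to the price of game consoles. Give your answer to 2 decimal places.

ΔQ_A = 1905 − 3997 = -2092; ΔP_B = 59.88 − 44 = 15.88.
Midpoints: Q̄_A = 2951.0, P̄_B = 51.94.
ε = (ΔQ_A/Q̄_A)/(ΔP_B/P̄_B) = (-2092/2951.0)/(15.88/51.94) ≈ -2.32.

-2.32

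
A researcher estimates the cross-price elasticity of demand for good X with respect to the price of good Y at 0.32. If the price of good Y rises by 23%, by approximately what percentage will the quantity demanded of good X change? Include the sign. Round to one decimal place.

%ΔQ ≈ ε × %ΔP of good Y = 0.32 × (23%) = 7.4%.

7.4%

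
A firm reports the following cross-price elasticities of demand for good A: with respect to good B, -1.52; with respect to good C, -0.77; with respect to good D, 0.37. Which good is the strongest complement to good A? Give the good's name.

good B

Complements have ε < 0. The most negative value is -1.52 (good B).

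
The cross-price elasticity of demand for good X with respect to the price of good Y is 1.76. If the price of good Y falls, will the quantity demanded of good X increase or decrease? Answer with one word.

ε > 0 and the price of good Y falls, so the quantity of good X moves in the same direction: it decreases.

decrease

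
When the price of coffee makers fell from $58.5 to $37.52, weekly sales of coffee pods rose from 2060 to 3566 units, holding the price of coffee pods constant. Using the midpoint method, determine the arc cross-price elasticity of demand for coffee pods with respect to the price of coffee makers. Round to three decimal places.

-1.225

ΔQ_A = 3566 − 2060 = 1506; ΔP_B = 37.52 − 58.5 = -20.98.
Midpoints: Q̄_A = 2813.0, P̄_B = 48.01.
ε = (ΔQ_A/Q̄_A)/(ΔP_B/P̄_B) = (1506/2813.0)/(-20.98/48.01) ≈ -1.225.
ε < 0: coffee pods and coffee makers are complements.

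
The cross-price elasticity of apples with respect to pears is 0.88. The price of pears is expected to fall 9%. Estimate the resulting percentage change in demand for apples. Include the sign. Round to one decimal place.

-7.9%

%ΔQ ≈ ε × %ΔP of pears = 0.88 × (-9%) = -7.9%.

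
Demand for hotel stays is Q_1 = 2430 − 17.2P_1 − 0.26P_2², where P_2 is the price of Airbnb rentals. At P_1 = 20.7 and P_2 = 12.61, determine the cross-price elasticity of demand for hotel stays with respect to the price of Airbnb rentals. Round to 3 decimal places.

At P_1 = 20.7 and P_2 = 12.61: Q_1 = 2032.617.
∂Q_1/∂P_2 = -0.52P_2 = -0.52(12.61) = -6.5572.
ε = (∂Q_1/∂P_2)(P_2/Q_1) = -6.5572 × (12.61/2032.617) ≈ -0.041.

-0.041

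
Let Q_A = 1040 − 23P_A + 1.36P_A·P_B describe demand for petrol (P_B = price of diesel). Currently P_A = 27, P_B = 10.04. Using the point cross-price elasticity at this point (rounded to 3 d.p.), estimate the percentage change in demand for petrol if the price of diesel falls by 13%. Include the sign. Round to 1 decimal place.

-6.1%

At P_A = 27, P_B = 10.04: Q_A = 787.669.
∂Q_A/∂P_B = 1.36P_A = 36.7200.
ε = (∂Q_A/∂P_B)(P_B/Q_A) = 36.7200 × 10.04/787.669 ≈ 0.468.
%ΔQ_A ≈ ε × %ΔP_B = 0.468 × (-13%) = -6.1%.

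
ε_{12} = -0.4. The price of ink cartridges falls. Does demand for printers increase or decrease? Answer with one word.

increase

ε < 0 and the price of ink cartridges falls, so the quantity of printers moves in the opposite direction: it increases.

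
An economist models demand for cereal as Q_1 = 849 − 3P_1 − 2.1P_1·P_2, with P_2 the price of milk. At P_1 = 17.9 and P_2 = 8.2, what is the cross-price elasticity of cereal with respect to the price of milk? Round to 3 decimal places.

-0.633

At P_1 = 17.9 and P_2 = 8.2: Q_1 = 487.062.
∂Q_1/∂P_2 = -2.1P_1 = -2.1(17.9) = -37.5900.
ε = (∂Q_1/∂P_2)(P_2/Q_1) = -37.5900 × (8.2/487.062) ≈ -0.633.
ε < 0: complements.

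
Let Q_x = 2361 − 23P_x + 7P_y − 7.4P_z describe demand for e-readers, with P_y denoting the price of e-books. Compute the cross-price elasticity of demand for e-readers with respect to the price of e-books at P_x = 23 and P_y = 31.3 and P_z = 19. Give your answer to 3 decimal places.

0.115

At P_x = 23 and P_y = 31.3 and P_z = 19: Q_x = 1910.5.
∂Q_x/∂P_y = 7.
ε = (∂Q_x/∂P_y)(P_y/Q_x) = 7 × (31.3/1910.5) ≈ 0.115.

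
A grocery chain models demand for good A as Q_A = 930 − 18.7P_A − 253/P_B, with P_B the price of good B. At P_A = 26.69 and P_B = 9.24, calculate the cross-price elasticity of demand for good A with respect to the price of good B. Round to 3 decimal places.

0.068

At P_A = 26.69 and P_B = 9.24: Q_A = 403.516.
∂Q_A/∂P_B = 253/P_B² = 2.9633.
ε = (∂Q_A/∂P_B)(P_B/Q_A) = 2.9633 × (9.24/403.516) ≈ 0.068.
ε > 0: substitutes.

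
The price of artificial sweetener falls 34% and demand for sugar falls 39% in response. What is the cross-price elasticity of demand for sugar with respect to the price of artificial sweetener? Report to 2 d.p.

ε = (%ΔQ of sugar) / (%ΔP of artificial sweetener) = (-39%) / (-34%) ≈ 1.15.
Positive cross-price elasticity: substitutes.

1.15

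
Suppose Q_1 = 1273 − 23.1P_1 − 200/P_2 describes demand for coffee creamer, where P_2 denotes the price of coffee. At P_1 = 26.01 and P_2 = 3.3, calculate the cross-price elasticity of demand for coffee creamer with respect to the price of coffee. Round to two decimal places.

At P_1 = 26.01 and P_2 = 3.3: Q_1 = 611.563.
∂Q_1/∂P_2 = 200/P_2² = 18.3655.
ε = (∂Q_1/∂P_2)(P_2/Q_1) = 18.3655 × (3.3/611.563) ≈ 0.10.

0.10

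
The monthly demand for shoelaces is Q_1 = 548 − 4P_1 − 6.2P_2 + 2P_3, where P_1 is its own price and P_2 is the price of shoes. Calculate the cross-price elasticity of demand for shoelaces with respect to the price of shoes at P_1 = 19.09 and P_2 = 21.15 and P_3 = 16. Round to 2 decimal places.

-0.35

At P_1 = 19.09 and P_2 = 21.15 and P_3 = 16: Q_1 = 372.51.
∂Q_1/∂P_2 = -6.2.
ε = (∂Q_1/∂P_2)(P_2/Q_1) = -6.2 × (21.15/372.51) ≈ -0.35.
Since ε < 0, shoelaces and shoes are complements.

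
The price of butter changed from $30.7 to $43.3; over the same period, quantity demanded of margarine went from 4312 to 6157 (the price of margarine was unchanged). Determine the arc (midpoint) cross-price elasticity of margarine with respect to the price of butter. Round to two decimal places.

ΔQ_A = 6157 − 4312 = 1845; ΔP_B = 43.3 − 30.7 = 12.6.
Midpoints: Q̄_A = 5234.5, P̄_B = 37.00.
ε = (ΔQ_A/Q̄_A)/(ΔP_B/P̄_B) = (1845/5234.5)/(12.6/37.00) ≈ 1.04.
ε > 0: margarine and butter are substitutes.

1.04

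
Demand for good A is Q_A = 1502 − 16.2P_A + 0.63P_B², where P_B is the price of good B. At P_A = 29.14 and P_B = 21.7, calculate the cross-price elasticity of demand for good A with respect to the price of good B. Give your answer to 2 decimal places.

At P_A = 29.14 and P_B = 21.7: Q_A = 1326.593.
∂Q_A/∂P_B = 1.26P_B = 1.26(21.7) = 27.3420.
ε = (∂Q_A/∂P_B)(P_B/Q_A) = 27.3420 × (21.7/1326.593) ≈ 0.45.

0.45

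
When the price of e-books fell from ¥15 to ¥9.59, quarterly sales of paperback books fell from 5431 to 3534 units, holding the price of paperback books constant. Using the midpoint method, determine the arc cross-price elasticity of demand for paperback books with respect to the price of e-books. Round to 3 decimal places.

ΔQ_A = 3534 − 5431 = -1897; ΔP_B = 9.59 − 15 = -5.41.
Midpoints: Q̄_A = 4482.5, P̄_B = 12.29.
ε = (ΔQ_A/Q̄_A)/(ΔP_B/P̄_B) = (-1897/4482.5)/(-5.41/12.29) ≈ 0.962.
ε > 0: paperback books and e-books are substitutes.

0.962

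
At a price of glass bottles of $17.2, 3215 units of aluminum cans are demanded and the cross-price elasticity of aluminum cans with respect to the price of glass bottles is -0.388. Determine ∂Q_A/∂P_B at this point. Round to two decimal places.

ε = (∂Q_A/∂P_B)·(P_B/Q_A) ⇒ ∂Q_A/∂P_B = ε·Q_A/P_B = -0.388 × 3215/17.2 ≈ -72.52.

-72.52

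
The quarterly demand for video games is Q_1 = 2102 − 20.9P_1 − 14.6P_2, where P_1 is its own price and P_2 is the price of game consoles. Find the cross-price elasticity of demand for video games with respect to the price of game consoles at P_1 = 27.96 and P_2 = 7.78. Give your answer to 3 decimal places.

-0.081

At P_1 = 27.96 and P_2 = 7.78: Q_1 = 1404.048.
∂Q_1/∂P_2 = -14.6.
ε = (∂Q_1/∂P_2)(P_2/Q_1) = -14.6 × (7.78/1404.048) ≈ -0.081.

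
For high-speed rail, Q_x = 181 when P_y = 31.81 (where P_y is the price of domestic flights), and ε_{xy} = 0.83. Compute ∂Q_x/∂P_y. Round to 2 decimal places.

4.72

ε = (∂Q_x/∂P_y)·(P_y/Q_x) ⇒ ∂Q_x/∂P_y = ε·Q_x/P_y = 0.83 × 181/31.81 ≈ 4.72.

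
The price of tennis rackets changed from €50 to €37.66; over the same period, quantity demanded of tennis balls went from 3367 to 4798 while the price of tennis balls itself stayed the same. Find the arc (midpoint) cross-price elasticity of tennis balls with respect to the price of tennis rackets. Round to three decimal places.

ΔQ_A = 4798 − 3367 = 1431; ΔP_B = 37.66 − 50 = -12.34.
Midpoints: Q̄_A = 4082.5, P̄_B = 43.83.
ε = (ΔQ_A/Q̄_A)/(ΔP_B/P̄_B) = (1431/4082.5)/(-12.34/43.83) ≈ -1.245.

-1.245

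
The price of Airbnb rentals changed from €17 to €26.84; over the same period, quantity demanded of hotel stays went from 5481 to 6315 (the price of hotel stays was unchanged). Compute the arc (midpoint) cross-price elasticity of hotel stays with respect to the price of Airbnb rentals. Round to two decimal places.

ΔQ_A = 6315 − 5481 = 834; ΔP_B = 26.84 − 17 = 9.84.
Midpoints: Q̄_A = 5898.0, P̄_B = 21.92.
ε = (ΔQ_A/Q̄_A)/(ΔP_B/P̄_B) = (834/5898.0)/(9.84/21.92) ≈ 0.31.

0.31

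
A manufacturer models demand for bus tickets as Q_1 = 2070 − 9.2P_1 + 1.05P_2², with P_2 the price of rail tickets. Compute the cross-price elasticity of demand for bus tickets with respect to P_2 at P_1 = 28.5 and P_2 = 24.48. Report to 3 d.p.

At P_1 = 28.5 and P_2 = 24.48: Q_1 = 2437.034.
∂Q_1/∂P_2 = 2.1P_2 = 2.1(24.48) = 51.4080.
ε = (∂Q_1/∂P_2)(P_2/Q_1) = 51.4080 × (24.48/2437.034) ≈ 0.516.

0.516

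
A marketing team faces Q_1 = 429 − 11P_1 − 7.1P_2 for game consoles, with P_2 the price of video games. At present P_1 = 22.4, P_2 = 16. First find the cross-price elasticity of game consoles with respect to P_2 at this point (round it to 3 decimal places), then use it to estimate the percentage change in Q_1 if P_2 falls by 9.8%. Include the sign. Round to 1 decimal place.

At P_1 = 22.4, P_2 = 16: Q_1 = 69.
∂Q_1/∂P_2 = -7.1.
ε = (∂Q_1/∂P_2)(P_2/Q_1) = -7.1000 × 16/69 ≈ -1.646.
%ΔQ_1 ≈ ε × %ΔP_2 = -1.646 × (-9.8%) = 16.1%.

16.1%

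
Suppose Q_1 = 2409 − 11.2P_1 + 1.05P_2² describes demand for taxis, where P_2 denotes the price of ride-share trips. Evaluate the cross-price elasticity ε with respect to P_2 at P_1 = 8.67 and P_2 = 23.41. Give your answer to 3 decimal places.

0.399

At P_1 = 8.67 and P_2 = 23.41: Q_1 = 2887.326.
∂Q_1/∂P_2 = 2.1P_2 = 2.1(23.41) = 49.1610.
ε = (∂Q_1/∂P_2)(P_2/Q_1) = 49.1610 × (23.41/2887.326) ≈ 0.399.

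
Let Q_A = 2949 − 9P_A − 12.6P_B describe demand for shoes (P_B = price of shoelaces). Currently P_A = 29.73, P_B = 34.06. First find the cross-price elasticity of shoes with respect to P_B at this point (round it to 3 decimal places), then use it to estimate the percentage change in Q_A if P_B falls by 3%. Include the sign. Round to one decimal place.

0.6%

At P_A = 29.73, P_B = 34.06: Q_A = 2252.274.
∂Q_A/∂P_B = -12.6.
ε = (∂Q_A/∂P_B)(P_B/Q_A) = -12.6000 × 34.06/2252.274 ≈ -0.191.
%ΔQ_A ≈ ε × %ΔP_B = -0.191 × (-3%) = 0.6%.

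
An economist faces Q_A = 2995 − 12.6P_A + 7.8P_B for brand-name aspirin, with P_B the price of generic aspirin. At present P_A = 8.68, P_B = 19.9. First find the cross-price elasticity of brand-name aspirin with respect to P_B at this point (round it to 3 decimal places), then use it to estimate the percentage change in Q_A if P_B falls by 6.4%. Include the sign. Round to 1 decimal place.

At P_A = 8.68, P_B = 19.9: Q_A = 3040.852.
∂Q_A/∂P_B = 7.8.
ε = (∂Q_A/∂P_B)(P_B/Q_A) = 7.8000 × 19.9/3040.852 ≈ 0.051.
%ΔQ_A ≈ ε × %ΔP_B = 0.051 × (-6.4%) = -0.3%.

-0.3%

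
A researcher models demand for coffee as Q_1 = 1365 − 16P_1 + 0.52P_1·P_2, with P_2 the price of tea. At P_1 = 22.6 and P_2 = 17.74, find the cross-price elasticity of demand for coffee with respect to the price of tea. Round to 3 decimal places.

0.172

At P_1 = 22.6 and P_2 = 17.74: Q_1 = 1211.880.
∂Q_1/∂P_2 = 0.52P_1 = 0.52(22.6) = 11.7520.
ε = (∂Q_1/∂P_2)(P_2/Q_1) = 11.7520 × (17.74/1211.880) ≈ 0.172.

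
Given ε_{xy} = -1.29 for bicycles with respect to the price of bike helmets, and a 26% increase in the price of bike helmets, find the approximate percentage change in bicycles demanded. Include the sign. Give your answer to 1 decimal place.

-33.5%

%ΔQ ≈ ε × %ΔP of bike helmets = -1.29 × (26%) = -33.5%.
Demand for bicycles falls by about 33.5%.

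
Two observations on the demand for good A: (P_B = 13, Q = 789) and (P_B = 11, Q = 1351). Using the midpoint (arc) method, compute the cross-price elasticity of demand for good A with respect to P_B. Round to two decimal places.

ΔQ_A = 1351 − 789 = 562; ΔP_B = 11 − 13 = -2.
Midpoints: Q̄_A = 1070.0, P̄_B = 12.00.
ε = (ΔQ_A/Q̄_A)/(ΔP_B/P̄_B) = (562/1070.0)/(-2/12.00) ≈ -3.15.
ε < 0: good A and good B are complements.

-3.15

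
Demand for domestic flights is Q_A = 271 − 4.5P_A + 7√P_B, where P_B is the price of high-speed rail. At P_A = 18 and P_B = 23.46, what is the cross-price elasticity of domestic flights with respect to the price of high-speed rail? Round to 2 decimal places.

At P_A = 18 and P_B = 23.46: Q_A = 223.905.
∂Q_A/∂P_B = 7/(2√P_B) = 7/(2√23.46) = 0.7226.
ε = (∂Q_A/∂P_B)(P_B/Q_A) = 0.7226 × (23.46/223.905) ≈ 0.08.
ε > 0: substitutes.

0.08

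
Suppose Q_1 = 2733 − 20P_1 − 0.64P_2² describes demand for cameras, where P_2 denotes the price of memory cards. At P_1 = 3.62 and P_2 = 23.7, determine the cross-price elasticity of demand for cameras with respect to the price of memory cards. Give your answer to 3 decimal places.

-0.312

At P_1 = 3.62 and P_2 = 23.7: Q_1 = 2301.118.
∂Q_1/∂P_2 = -1.28P_2 = -1.28(23.7) = -30.3360.
ε = (∂Q_1/∂P_2)(P_2/Q_1) = -30.3360 × (23.7/2301.118) ≈ -0.312.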